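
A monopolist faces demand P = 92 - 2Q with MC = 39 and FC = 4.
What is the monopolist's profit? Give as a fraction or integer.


MR = MC: 92 - 4Q = 39
Q* = 53/4
P* = 92 - 2*53/4 = 131/2
Profit = (P* - MC)*Q* - FC
= (131/2 - 39)*53/4 - 4
= 53/2*53/4 - 4
= 2809/8 - 4 = 2777/8

2777/8


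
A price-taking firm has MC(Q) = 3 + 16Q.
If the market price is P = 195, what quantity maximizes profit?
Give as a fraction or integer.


In perfect competition, profit is maximized where P = MC.
195 = 3 + 16Q
192 = 16Q
Q* = 192/16 = 12

12


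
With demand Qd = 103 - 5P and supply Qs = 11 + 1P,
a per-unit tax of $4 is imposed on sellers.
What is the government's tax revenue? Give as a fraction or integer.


With tax on sellers, new supply: Qs' = 11 + 1(P - 4)
= 7 + 1P
New equilibrium quantity:
Q_new = 23
Tax revenue = tax * Q_new = 4 * 23 = 92

92


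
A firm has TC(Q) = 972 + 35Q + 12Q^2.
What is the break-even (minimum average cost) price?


AC(Q) = 972/Q + 35 + 12Q
To minimize: dAC/dQ = -972/Q^2 + 12 = 0
Q^2 = 972/12 = 81
Q* = 9
Min AC = 972/9 + 35 + 12*9
Min AC = 108 + 35 + 108 = 251

251


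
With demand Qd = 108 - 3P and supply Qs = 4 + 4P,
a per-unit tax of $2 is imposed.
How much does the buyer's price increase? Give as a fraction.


With a per-unit tax, the buyer's price increase depends on relative slopes.
Supply slope: d = 4, Demand slope: b = 3
Buyer's price increase = d * tax / (b + d)
= 4 * 2 / (3 + 4)
= 8 / 7 = 8/7

8/7


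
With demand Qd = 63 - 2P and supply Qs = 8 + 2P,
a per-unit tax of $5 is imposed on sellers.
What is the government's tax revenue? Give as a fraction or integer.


With tax on sellers, new supply: Qs' = 8 + 2(P - 5)
= 2P - 2
New equilibrium quantity:
Q_new = 61/2
Tax revenue = tax * Q_new = 5 * 61/2 = 305/2

305/2


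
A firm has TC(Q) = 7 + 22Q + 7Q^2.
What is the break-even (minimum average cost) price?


AC(Q) = 7/Q + 22 + 7Q
To minimize: dAC/dQ = -7/Q^2 + 7 = 0
Q^2 = 7/7 = 1
Q* = 1
Min AC = 7/1 + 22 + 7*1
Min AC = 7 + 22 + 7 = 36

36


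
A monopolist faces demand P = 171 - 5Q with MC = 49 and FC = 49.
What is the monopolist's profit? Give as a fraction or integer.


MR = MC: 171 - 10Q = 49
Q* = 61/5
P* = 171 - 5*61/5 = 110
Profit = (P* - MC)*Q* - FC
= (110 - 49)*61/5 - 49
= 61*61/5 - 49
= 3721/5 - 49 = 3476/5

3476/5


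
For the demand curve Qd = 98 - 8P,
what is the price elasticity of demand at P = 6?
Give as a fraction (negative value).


dQ/dP = -8
At P = 6: Q = 98 - 8*6 = 50
E = (dQ/dP)(P/Q) = (-8)(6/50) = -24/25

-24/25


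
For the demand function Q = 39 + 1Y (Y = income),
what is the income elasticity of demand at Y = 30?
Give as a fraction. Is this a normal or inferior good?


dQ/dY = 1
At Y = 30: Q = 39 + 1*30 = 69
Ey = (dQ/dY)(Y/Q) = 1 * 30 / 69 = 10/23
Since Ey > 0, this is a normal good.

10/23 (normal good)


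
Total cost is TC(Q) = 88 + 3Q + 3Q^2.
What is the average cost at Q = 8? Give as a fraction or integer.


TC(8) = 88 + 3*8 + 3*8^2
TC(8) = 88 + 24 + 192 = 304
AC = TC/Q = 304/8 = 38

38


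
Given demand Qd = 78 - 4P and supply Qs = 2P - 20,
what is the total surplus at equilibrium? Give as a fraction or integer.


Find equilibrium: 78 - 4P = 2P - 20
78 + 20 = 6P
P* = 98/6 = 49/3
Q* = 2*49/3 - 20 = 38/3
Inverse demand: P = 39/2 - Q/4, so P_max = 39/2
Inverse supply: P = 10 + Q/2, so P_min = 10
CS = (1/2) * 38/3 * (39/2 - 49/3) = 361/18
PS = (1/2) * 38/3 * (49/3 - 10) = 361/9
TS = CS + PS = 361/18 + 361/9 = 361/6

361/6


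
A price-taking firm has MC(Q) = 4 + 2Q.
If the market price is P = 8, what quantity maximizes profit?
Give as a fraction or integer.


In perfect competition, profit is maximized where P = MC.
8 = 4 + 2Q
4 = 2Q
Q* = 4/2 = 2

2


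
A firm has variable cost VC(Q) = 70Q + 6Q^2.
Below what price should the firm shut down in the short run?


AVC(Q) = VC(Q)/Q = 70 + 6Q
AVC is increasing in Q, so minimum AVC is at Q -> 0+.
Min AVC = 70
The firm should shut down if P < 70.

70


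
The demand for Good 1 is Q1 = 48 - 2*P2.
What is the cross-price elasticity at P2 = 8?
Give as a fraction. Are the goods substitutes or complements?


dQ1/dP2 = -2
At P2 = 8: Q1 = 48 - 2*8 = 32
Exy = (dQ1/dP2)(P2/Q1) = -2 * 8 / 32 = -1/2
Since Exy < 0, the goods are complements.

-1/2 (complements)


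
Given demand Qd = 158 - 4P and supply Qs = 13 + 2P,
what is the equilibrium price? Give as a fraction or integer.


At equilibrium, Qd = Qs.
158 - 4P = 13 + 2P
158 - 13 = 4P + 2P
145 = 6P
P* = 145/6 = 145/6

145/6


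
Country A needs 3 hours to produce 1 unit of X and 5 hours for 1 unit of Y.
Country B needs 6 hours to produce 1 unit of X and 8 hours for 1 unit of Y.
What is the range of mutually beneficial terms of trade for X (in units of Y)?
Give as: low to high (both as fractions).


Opportunity cost of X for Country A = hours_X / hours_Y = 3/5 = 3/5 units of Y
Opportunity cost of X for Country B = hours_X / hours_Y = 6/8 = 3/4 units of Y
Terms of trade must be between the two opportunity costs.
Range: 3/5 to 3/4

3/5 to 3/4


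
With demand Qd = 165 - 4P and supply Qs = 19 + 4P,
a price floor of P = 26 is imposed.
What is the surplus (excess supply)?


At P = 26:
Qd = 165 - 4*26 = 61
Qs = 19 + 4*26 = 123
Surplus = Qs - Qd = 123 - 61 = 62

62


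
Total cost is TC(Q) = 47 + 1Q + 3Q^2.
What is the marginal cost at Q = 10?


MC = dTC/dQ = 1 + 2*3*Q
At Q = 10:
MC = 1 + 6*10
MC = 1 + 60 = 61

61


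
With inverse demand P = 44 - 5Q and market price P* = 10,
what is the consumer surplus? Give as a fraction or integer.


Maximum willingness to pay (at Q=0): P_max = 44
Quantity demanded at P* = 10:
Q* = (44 - 10)/5 = 34/5
CS = (1/2) * Q* * (P_max - P*)
CS = (1/2) * 34/5 * (44 - 10)
CS = (1/2) * 34/5 * 34 = 578/5

578/5


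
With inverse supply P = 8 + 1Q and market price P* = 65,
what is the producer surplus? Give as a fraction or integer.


Minimum supply price (at Q=0): P_min = 8
Quantity supplied at P* = 65:
Q* = (65 - 8)/1 = 57
PS = (1/2) * Q* * (P* - P_min)
PS = (1/2) * 57 * (65 - 8)
PS = (1/2) * 57 * 57 = 3249/2

3249/2


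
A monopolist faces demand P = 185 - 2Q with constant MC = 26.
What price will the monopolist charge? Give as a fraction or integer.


MR = 185 - 4Q
Set MR = MC: 185 - 4Q = 26
Q* = 159/4
Substitute into demand:
P* = 185 - 2*159/4 = 211/2

211/2


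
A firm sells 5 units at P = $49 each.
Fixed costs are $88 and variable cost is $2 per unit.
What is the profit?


Total Revenue = P * Q = 49 * 5 = $245
Total Cost = FC + VC*Q = 88 + 2*5 = $98
Profit = TR - TC = 245 - 98 = $147

$147


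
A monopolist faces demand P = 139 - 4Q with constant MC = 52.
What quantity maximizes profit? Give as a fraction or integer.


TR = P*Q = (139 - 4Q)Q = 139Q - 4Q^2
MR = dTR/dQ = 139 - 8Q
Set MR = MC:
139 - 8Q = 52
87 = 8Q
Q* = 87/8 = 87/8

87/8


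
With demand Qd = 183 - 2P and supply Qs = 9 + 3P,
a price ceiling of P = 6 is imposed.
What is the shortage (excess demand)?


At P = 6:
Qd = 183 - 2*6 = 171
Qs = 9 + 3*6 = 27
Shortage = Qd - Qs = 171 - 27 = 144

144


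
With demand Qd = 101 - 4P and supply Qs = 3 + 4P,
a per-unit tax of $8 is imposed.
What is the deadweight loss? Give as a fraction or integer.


Pre-tax equilibrium quantity: Q* = 52
Post-tax equilibrium quantity: Q_tax = 36
Reduction in quantity: Q* - Q_tax = 16
DWL = (1/2) * tax * (Q* - Q_tax)
DWL = (1/2) * 8 * 16 = 64

64


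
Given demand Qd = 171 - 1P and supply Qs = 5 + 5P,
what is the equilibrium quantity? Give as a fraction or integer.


First find equilibrium price:
171 - 1P = 5 + 5P
P* = 166/6 = 83/3
Then substitute into demand:
Q* = 171 - 1 * 83/3 = 430/3

430/3


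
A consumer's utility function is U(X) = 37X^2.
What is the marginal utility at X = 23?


MU = dU/dX = 37*2*X^(2-1)
MU = 74*X^1
At X = 23:
MU = 74 * 23^1
MU = 74 * 23 = 1702

1702


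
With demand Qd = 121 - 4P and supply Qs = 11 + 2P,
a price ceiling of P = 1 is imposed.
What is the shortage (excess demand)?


At P = 1:
Qd = 121 - 4*1 = 117
Qs = 11 + 2*1 = 13
Shortage = Qd - Qs = 117 - 13 = 104

104


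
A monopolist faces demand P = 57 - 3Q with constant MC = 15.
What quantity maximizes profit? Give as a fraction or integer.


TR = P*Q = (57 - 3Q)Q = 57Q - 3Q^2
MR = dTR/dQ = 57 - 6Q
Set MR = MC:
57 - 6Q = 15
42 = 6Q
Q* = 42/6 = 7

7


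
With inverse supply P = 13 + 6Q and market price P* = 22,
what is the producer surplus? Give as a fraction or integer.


Minimum supply price (at Q=0): P_min = 13
Quantity supplied at P* = 22:
Q* = (22 - 13)/6 = 3/2
PS = (1/2) * Q* * (P* - P_min)
PS = (1/2) * 3/2 * (22 - 13)
PS = (1/2) * 3/2 * 9 = 27/4

27/4


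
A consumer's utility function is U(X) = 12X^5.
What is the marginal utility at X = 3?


MU = dU/dX = 12*5*X^(5-1)
MU = 60*X^4
At X = 3:
MU = 60 * 3^4
MU = 60 * 81 = 4860

4860


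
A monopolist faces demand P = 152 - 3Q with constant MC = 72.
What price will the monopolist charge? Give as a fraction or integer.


MR = 152 - 6Q
Set MR = MC: 152 - 6Q = 72
Q* = 40/3
Substitute into demand:
P* = 152 - 3*40/3 = 112

112


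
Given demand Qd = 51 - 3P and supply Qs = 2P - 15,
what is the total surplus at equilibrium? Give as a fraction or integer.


Find equilibrium: 51 - 3P = 2P - 15
51 + 15 = 5P
P* = 66/5 = 66/5
Q* = 2*66/5 - 15 = 57/5
Inverse demand: P = 17 - Q/3, so P_max = 17
Inverse supply: P = 15/2 + Q/2, so P_min = 15/2
CS = (1/2) * 57/5 * (17 - 66/5) = 1083/50
PS = (1/2) * 57/5 * (66/5 - 15/2) = 3249/100
TS = CS + PS = 1083/50 + 3249/100 = 1083/20

1083/20


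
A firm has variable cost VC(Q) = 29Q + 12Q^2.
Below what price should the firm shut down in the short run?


AVC(Q) = VC(Q)/Q = 29 + 12Q
AVC is increasing in Q, so minimum AVC is at Q -> 0+.
Min AVC = 29
The firm should shut down if P < 29.

29


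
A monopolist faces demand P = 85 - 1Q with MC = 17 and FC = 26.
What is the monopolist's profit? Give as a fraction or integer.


MR = MC: 85 - 2Q = 17
Q* = 34
P* = 85 - 1*34 = 51
Profit = (P* - MC)*Q* - FC
= (51 - 17)*34 - 26
= 34*34 - 26
= 1156 - 26 = 1130

1130


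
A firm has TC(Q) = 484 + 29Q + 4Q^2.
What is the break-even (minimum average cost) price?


AC(Q) = 484/Q + 29 + 4Q
To minimize: dAC/dQ = -484/Q^2 + 4 = 0
Q^2 = 484/4 = 121
Q* = 11
Min AC = 484/11 + 29 + 4*11
Min AC = 44 + 29 + 44 = 117

117


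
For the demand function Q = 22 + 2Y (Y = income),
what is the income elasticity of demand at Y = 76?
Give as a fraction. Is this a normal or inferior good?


dQ/dY = 2
At Y = 76: Q = 22 + 2*76 = 174
Ey = (dQ/dY)(Y/Q) = 2 * 76 / 174 = 76/87
Since Ey > 0, this is a normal good.

76/87 (normal good)


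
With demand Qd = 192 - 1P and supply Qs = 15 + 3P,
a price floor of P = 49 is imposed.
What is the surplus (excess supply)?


At P = 49:
Qd = 192 - 1*49 = 143
Qs = 15 + 3*49 = 162
Surplus = Qs - Qd = 162 - 143 = 19

19


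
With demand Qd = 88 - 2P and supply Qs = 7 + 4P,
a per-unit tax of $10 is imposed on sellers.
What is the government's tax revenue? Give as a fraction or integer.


With tax on sellers, new supply: Qs' = 7 + 4(P - 10)
= 4P - 33
New equilibrium quantity:
Q_new = 143/3
Tax revenue = tax * Q_new = 10 * 143/3 = 1430/3

1430/3


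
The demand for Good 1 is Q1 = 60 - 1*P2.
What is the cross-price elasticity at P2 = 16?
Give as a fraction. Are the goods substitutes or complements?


dQ1/dP2 = -1
At P2 = 16: Q1 = 60 - 1*16 = 44
Exy = (dQ1/dP2)(P2/Q1) = -1 * 16 / 44 = -4/11
Since Exy < 0, the goods are complements.

-4/11 (complements)


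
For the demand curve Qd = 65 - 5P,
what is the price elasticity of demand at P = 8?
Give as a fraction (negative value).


dQ/dP = -5
At P = 8: Q = 65 - 5*8 = 25
E = (dQ/dP)(P/Q) = (-5)(8/25) = -8/5

-8/5


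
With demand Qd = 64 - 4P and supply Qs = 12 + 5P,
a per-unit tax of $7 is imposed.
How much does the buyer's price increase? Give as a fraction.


With a per-unit tax, the buyer's price increase depends on relative slopes.
Supply slope: d = 5, Demand slope: b = 4
Buyer's price increase = d * tax / (b + d)
= 5 * 7 / (4 + 5)
= 35 / 9 = 35/9

35/9


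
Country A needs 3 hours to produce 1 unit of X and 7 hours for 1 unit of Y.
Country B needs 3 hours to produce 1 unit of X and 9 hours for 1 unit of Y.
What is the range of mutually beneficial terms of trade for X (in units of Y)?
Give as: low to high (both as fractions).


Opportunity cost of X for Country A = hours_X / hours_Y = 3/7 = 3/7 units of Y
Opportunity cost of X for Country B = hours_X / hours_Y = 3/9 = 1/3 units of Y
Terms of trade must be between the two opportunity costs.
Range: 1/3 to 3/7

1/3 to 3/7


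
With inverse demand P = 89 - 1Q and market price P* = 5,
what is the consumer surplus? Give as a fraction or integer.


Maximum willingness to pay (at Q=0): P_max = 89
Quantity demanded at P* = 5:
Q* = (89 - 5)/1 = 84
CS = (1/2) * Q* * (P_max - P*)
CS = (1/2) * 84 * (89 - 5)
CS = (1/2) * 84 * 84 = 3528

3528


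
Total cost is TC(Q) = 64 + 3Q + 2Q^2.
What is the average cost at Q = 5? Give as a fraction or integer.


TC(5) = 64 + 3*5 + 2*5^2
TC(5) = 64 + 15 + 50 = 129
AC = TC/Q = 129/5 = 129/5

129/5


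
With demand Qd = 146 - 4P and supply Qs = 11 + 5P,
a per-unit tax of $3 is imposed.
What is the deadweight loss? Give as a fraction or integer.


Pre-tax equilibrium quantity: Q* = 86
Post-tax equilibrium quantity: Q_tax = 238/3
Reduction in quantity: Q* - Q_tax = 20/3
DWL = (1/2) * tax * (Q* - Q_tax)
DWL = (1/2) * 3 * 20/3 = 10

10


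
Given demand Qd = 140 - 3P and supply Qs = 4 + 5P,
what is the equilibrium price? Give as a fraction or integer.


At equilibrium, Qd = Qs.
140 - 3P = 4 + 5P
140 - 4 = 3P + 5P
136 = 8P
P* = 136/8 = 17

17


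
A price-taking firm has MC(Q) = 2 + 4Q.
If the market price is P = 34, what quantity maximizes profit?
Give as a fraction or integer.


In perfect competition, profit is maximized where P = MC.
34 = 2 + 4Q
32 = 4Q
Q* = 32/4 = 8

8


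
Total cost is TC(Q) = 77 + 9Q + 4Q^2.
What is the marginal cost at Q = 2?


MC = dTC/dQ = 9 + 2*4*Q
At Q = 2:
MC = 9 + 8*2
MC = 9 + 16 = 25

25


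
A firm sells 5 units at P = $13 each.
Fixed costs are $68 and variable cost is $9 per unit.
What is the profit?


Total Revenue = P * Q = 13 * 5 = $65
Total Cost = FC + VC*Q = 68 + 9*5 = $113
Profit = TR - TC = 65 - 113 = $-48

$-48


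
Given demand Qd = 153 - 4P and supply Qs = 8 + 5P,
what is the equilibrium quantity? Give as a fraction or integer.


First find equilibrium price:
153 - 4P = 8 + 5P
P* = 145/9 = 145/9
Then substitute into demand:
Q* = 153 - 4 * 145/9 = 797/9

797/9


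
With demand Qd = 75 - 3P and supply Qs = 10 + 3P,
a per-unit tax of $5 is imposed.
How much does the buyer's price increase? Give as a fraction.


With a per-unit tax, the buyer's price increase depends on relative slopes.
Supply slope: d = 3, Demand slope: b = 3
Buyer's price increase = d * tax / (b + d)
= 3 * 5 / (3 + 3)
= 15 / 6 = 5/2

5/2


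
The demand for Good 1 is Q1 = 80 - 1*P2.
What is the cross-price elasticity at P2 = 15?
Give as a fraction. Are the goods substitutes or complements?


dQ1/dP2 = -1
At P2 = 15: Q1 = 80 - 1*15 = 65
Exy = (dQ1/dP2)(P2/Q1) = -1 * 15 / 65 = -3/13
Since Exy < 0, the goods are complements.

-3/13 (complements)


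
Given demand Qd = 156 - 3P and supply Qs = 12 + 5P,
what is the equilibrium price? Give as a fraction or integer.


At equilibrium, Qd = Qs.
156 - 3P = 12 + 5P
156 - 12 = 3P + 5P
144 = 8P
P* = 144/8 = 18

18


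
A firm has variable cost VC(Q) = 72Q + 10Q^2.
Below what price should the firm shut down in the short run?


AVC(Q) = VC(Q)/Q = 72 + 10Q
AVC is increasing in Q, so minimum AVC is at Q -> 0+.
Min AVC = 72
The firm should shut down if P < 72.

72


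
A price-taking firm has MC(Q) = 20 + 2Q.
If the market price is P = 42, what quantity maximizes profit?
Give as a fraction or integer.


In perfect competition, profit is maximized where P = MC.
42 = 20 + 2Q
22 = 2Q
Q* = 22/2 = 11

11


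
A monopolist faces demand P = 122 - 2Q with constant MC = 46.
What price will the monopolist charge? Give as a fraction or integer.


MR = 122 - 4Q
Set MR = MC: 122 - 4Q = 46
Q* = 19
Substitute into demand:
P* = 122 - 2*19 = 84

84


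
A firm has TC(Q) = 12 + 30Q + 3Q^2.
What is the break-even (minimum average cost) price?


AC(Q) = 12/Q + 30 + 3Q
To minimize: dAC/dQ = -12/Q^2 + 3 = 0
Q^2 = 12/3 = 4
Q* = 2
Min AC = 12/2 + 30 + 3*2
Min AC = 6 + 30 + 6 = 42

42


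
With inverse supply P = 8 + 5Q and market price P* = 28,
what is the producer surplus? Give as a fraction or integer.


Minimum supply price (at Q=0): P_min = 8
Quantity supplied at P* = 28:
Q* = (28 - 8)/5 = 4
PS = (1/2) * Q* * (P* - P_min)
PS = (1/2) * 4 * (28 - 8)
PS = (1/2) * 4 * 20 = 40

40


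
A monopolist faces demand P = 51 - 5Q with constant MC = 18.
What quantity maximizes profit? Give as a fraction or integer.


TR = P*Q = (51 - 5Q)Q = 51Q - 5Q^2
MR = dTR/dQ = 51 - 10Q
Set MR = MC:
51 - 10Q = 18
33 = 10Q
Q* = 33/10 = 33/10

33/10


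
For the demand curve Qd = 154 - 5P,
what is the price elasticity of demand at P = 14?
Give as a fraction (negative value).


dQ/dP = -5
At P = 14: Q = 154 - 5*14 = 84
E = (dQ/dP)(P/Q) = (-5)(14/84) = -5/6

-5/6


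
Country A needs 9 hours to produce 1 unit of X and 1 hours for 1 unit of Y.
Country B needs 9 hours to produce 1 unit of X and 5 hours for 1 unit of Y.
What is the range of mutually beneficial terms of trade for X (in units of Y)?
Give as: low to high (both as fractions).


Opportunity cost of X for Country A = hours_X / hours_Y = 9/1 = 9 units of Y
Opportunity cost of X for Country B = hours_X / hours_Y = 9/5 = 9/5 units of Y
Terms of trade must be between the two opportunity costs.
Range: 9/5 to 9

9/5 to 9


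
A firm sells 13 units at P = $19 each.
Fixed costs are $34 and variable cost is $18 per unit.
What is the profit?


Total Revenue = P * Q = 19 * 13 = $247
Total Cost = FC + VC*Q = 34 + 18*13 = $268
Profit = TR - TC = 247 - 268 = $-21

$-21


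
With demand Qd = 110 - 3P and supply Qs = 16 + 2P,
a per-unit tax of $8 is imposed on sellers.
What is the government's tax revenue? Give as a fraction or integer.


With tax on sellers, new supply: Qs' = 16 + 2(P - 8)
= 0 + 2P
New equilibrium quantity:
Q_new = 44
Tax revenue = tax * Q_new = 8 * 44 = 352

352


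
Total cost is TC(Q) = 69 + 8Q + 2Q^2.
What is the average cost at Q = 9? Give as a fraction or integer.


TC(9) = 69 + 8*9 + 2*9^2
TC(9) = 69 + 72 + 162 = 303
AC = TC/Q = 303/9 = 101/3

101/3


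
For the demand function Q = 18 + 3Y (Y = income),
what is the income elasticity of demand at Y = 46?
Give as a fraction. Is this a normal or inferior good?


dQ/dY = 3
At Y = 46: Q = 18 + 3*46 = 156
Ey = (dQ/dY)(Y/Q) = 3 * 46 / 156 = 23/26
Since Ey > 0, this is a normal good.

23/26 (normal good)


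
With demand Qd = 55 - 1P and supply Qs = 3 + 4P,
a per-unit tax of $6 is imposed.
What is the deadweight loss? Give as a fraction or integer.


Pre-tax equilibrium quantity: Q* = 223/5
Post-tax equilibrium quantity: Q_tax = 199/5
Reduction in quantity: Q* - Q_tax = 24/5
DWL = (1/2) * tax * (Q* - Q_tax)
DWL = (1/2) * 6 * 24/5 = 72/5

72/5


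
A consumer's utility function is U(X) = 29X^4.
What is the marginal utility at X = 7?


MU = dU/dX = 29*4*X^(4-1)
MU = 116*X^3
At X = 7:
MU = 116 * 7^3
MU = 116 * 343 = 39788

39788


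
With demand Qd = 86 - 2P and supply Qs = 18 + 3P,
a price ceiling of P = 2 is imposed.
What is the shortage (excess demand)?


At P = 2:
Qd = 86 - 2*2 = 82
Qs = 18 + 3*2 = 24
Shortage = Qd - Qs = 82 - 24 = 58

58


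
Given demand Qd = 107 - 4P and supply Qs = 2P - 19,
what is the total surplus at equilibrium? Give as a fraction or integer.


Find equilibrium: 107 - 4P = 2P - 19
107 + 19 = 6P
P* = 126/6 = 21
Q* = 2*21 - 19 = 23
Inverse demand: P = 107/4 - Q/4, so P_max = 107/4
Inverse supply: P = 19/2 + Q/2, so P_min = 19/2
CS = (1/2) * 23 * (107/4 - 21) = 529/8
PS = (1/2) * 23 * (21 - 19/2) = 529/4
TS = CS + PS = 529/8 + 529/4 = 1587/8

1587/8


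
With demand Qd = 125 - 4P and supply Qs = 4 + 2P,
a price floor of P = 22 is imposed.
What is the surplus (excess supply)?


At P = 22:
Qd = 125 - 4*22 = 37
Qs = 4 + 2*22 = 48
Surplus = Qs - Qd = 48 - 37 = 11

11


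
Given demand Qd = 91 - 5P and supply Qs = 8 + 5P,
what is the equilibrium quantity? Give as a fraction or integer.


First find equilibrium price:
91 - 5P = 8 + 5P
P* = 83/10 = 83/10
Then substitute into demand:
Q* = 91 - 5 * 83/10 = 99/2

99/2


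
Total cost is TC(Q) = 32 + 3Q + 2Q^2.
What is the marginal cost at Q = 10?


MC = dTC/dQ = 3 + 2*2*Q
At Q = 10:
MC = 3 + 4*10
MC = 3 + 40 = 43

43


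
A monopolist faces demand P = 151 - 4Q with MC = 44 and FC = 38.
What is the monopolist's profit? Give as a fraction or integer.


MR = MC: 151 - 8Q = 44
Q* = 107/8
P* = 151 - 4*107/8 = 195/2
Profit = (P* - MC)*Q* - FC
= (195/2 - 44)*107/8 - 38
= 107/2*107/8 - 38
= 11449/16 - 38 = 10841/16

10841/16


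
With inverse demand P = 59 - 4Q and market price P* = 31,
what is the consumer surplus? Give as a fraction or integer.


Maximum willingness to pay (at Q=0): P_max = 59
Quantity demanded at P* = 31:
Q* = (59 - 31)/4 = 7
CS = (1/2) * Q* * (P_max - P*)
CS = (1/2) * 7 * (59 - 31)
CS = (1/2) * 7 * 28 = 98

98


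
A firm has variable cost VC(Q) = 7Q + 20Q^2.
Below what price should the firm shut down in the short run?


AVC(Q) = VC(Q)/Q = 7 + 20Q
AVC is increasing in Q, so minimum AVC is at Q -> 0+.
Min AVC = 7
The firm should shut down if P < 7.

7


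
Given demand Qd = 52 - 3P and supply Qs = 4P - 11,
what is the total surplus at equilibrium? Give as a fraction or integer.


Find equilibrium: 52 - 3P = 4P - 11
52 + 11 = 7P
P* = 63/7 = 9
Q* = 4*9 - 11 = 25
Inverse demand: P = 52/3 - Q/3, so P_max = 52/3
Inverse supply: P = 11/4 + Q/4, so P_min = 11/4
CS = (1/2) * 25 * (52/3 - 9) = 625/6
PS = (1/2) * 25 * (9 - 11/4) = 625/8
TS = CS + PS = 625/6 + 625/8 = 4375/24

4375/24


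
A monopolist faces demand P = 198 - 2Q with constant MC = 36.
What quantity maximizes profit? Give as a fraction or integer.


TR = P*Q = (198 - 2Q)Q = 198Q - 2Q^2
MR = dTR/dQ = 198 - 4Q
Set MR = MC:
198 - 4Q = 36
162 = 4Q
Q* = 162/4 = 81/2

81/2


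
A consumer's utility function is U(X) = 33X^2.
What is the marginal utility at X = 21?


MU = dU/dX = 33*2*X^(2-1)
MU = 66*X^1
At X = 21:
MU = 66 * 21^1
MU = 66 * 21 = 1386

1386


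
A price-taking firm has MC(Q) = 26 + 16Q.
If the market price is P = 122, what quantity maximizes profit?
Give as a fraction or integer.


In perfect competition, profit is maximized where P = MC.
122 = 26 + 16Q
96 = 16Q
Q* = 96/16 = 6

6


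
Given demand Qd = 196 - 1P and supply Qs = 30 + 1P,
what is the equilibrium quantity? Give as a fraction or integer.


First find equilibrium price:
196 - 1P = 30 + 1P
P* = 166/2 = 83
Then substitute into demand:
Q* = 196 - 1 * 83 = 113

113


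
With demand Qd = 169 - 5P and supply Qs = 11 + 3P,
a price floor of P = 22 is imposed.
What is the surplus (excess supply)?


At P = 22:
Qd = 169 - 5*22 = 59
Qs = 11 + 3*22 = 77
Surplus = Qs - Qd = 77 - 59 = 18

18


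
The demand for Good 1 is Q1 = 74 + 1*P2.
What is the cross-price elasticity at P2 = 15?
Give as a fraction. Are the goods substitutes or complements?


dQ1/dP2 = 1
At P2 = 15: Q1 = 74 + 1*15 = 89
Exy = (dQ1/dP2)(P2/Q1) = 1 * 15 / 89 = 15/89
Since Exy > 0, the goods are substitutes.

15/89 (substitutes)


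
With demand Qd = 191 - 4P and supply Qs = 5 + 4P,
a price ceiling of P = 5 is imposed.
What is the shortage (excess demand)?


At P = 5:
Qd = 191 - 4*5 = 171
Qs = 5 + 4*5 = 25
Shortage = Qd - Qs = 171 - 25 = 146

146


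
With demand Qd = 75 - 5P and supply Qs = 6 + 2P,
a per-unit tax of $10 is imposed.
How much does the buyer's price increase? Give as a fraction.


With a per-unit tax, the buyer's price increase depends on relative slopes.
Supply slope: d = 2, Demand slope: b = 5
Buyer's price increase = d * tax / (b + d)
= 2 * 10 / (5 + 2)
= 20 / 7 = 20/7

20/7


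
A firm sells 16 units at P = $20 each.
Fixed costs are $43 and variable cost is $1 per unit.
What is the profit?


Total Revenue = P * Q = 20 * 16 = $320
Total Cost = FC + VC*Q = 43 + 1*16 = $59
Profit = TR - TC = 320 - 59 = $261

$261


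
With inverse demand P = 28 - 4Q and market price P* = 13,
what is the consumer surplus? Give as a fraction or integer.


Maximum willingness to pay (at Q=0): P_max = 28
Quantity demanded at P* = 13:
Q* = (28 - 13)/4 = 15/4
CS = (1/2) * Q* * (P_max - P*)
CS = (1/2) * 15/4 * (28 - 13)
CS = (1/2) * 15/4 * 15 = 225/8

225/8


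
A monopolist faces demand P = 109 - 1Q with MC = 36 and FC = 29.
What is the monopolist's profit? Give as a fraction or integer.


MR = MC: 109 - 2Q = 36
Q* = 73/2
P* = 109 - 1*73/2 = 145/2
Profit = (P* - MC)*Q* - FC
= (145/2 - 36)*73/2 - 29
= 73/2*73/2 - 29
= 5329/4 - 29 = 5213/4

5213/4


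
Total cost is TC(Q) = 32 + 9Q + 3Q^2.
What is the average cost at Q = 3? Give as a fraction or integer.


TC(3) = 32 + 9*3 + 3*3^2
TC(3) = 32 + 27 + 27 = 86
AC = TC/Q = 86/3 = 86/3

86/3


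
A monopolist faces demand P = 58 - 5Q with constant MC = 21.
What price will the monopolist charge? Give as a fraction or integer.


MR = 58 - 10Q
Set MR = MC: 58 - 10Q = 21
Q* = 37/10
Substitute into demand:
P* = 58 - 5*37/10 = 79/2

79/2


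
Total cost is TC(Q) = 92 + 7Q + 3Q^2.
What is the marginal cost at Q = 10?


MC = dTC/dQ = 7 + 2*3*Q
At Q = 10:
MC = 7 + 6*10
MC = 7 + 60 = 67

67


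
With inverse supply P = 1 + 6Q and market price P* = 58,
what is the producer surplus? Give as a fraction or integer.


Minimum supply price (at Q=0): P_min = 1
Quantity supplied at P* = 58:
Q* = (58 - 1)/6 = 19/2
PS = (1/2) * Q* * (P* - P_min)
PS = (1/2) * 19/2 * (58 - 1)
PS = (1/2) * 19/2 * 57 = 1083/4

1083/4


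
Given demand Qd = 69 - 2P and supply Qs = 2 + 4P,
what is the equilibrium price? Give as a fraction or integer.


At equilibrium, Qd = Qs.
69 - 2P = 2 + 4P
69 - 2 = 2P + 4P
67 = 6P
P* = 67/6 = 67/6

67/6


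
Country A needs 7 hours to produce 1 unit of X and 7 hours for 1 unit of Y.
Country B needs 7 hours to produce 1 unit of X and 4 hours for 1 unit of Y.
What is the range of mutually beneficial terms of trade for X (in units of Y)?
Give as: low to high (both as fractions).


Opportunity cost of X for Country A = hours_X / hours_Y = 7/7 = 1 units of Y
Opportunity cost of X for Country B = hours_X / hours_Y = 7/4 = 7/4 units of Y
Terms of trade must be between the two opportunity costs.
Range: 1 to 7/4

1 to 7/4


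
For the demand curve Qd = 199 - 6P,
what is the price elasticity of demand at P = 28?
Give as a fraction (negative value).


dQ/dP = -6
At P = 28: Q = 199 - 6*28 = 31
E = (dQ/dP)(P/Q) = (-6)(28/31) = -168/31

-168/31


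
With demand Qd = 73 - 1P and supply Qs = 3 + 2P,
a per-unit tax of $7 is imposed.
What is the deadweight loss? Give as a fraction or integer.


Pre-tax equilibrium quantity: Q* = 149/3
Post-tax equilibrium quantity: Q_tax = 45
Reduction in quantity: Q* - Q_tax = 14/3
DWL = (1/2) * tax * (Q* - Q_tax)
DWL = (1/2) * 7 * 14/3 = 49/3

49/3


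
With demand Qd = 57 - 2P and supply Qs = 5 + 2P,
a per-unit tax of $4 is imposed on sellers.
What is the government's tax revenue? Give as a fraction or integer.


With tax on sellers, new supply: Qs' = 5 + 2(P - 4)
= 2P - 3
New equilibrium quantity:
Q_new = 27
Tax revenue = tax * Q_new = 4 * 27 = 108

108


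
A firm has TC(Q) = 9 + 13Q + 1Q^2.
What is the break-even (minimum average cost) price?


AC(Q) = 9/Q + 13 + 1Q
To minimize: dAC/dQ = -9/Q^2 + 1 = 0
Q^2 = 9/1 = 9
Q* = 3
Min AC = 9/3 + 13 + 1*3
Min AC = 3 + 13 + 3 = 19

19


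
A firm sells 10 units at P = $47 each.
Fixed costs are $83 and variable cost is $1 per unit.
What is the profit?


Total Revenue = P * Q = 47 * 10 = $470
Total Cost = FC + VC*Q = 83 + 1*10 = $93
Profit = TR - TC = 470 - 93 = $377

$377


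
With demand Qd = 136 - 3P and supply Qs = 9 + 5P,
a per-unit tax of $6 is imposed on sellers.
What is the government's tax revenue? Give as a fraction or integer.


With tax on sellers, new supply: Qs' = 9 + 5(P - 6)
= 5P - 21
New equilibrium quantity:
Q_new = 617/8
Tax revenue = tax * Q_new = 6 * 617/8 = 1851/4

1851/4


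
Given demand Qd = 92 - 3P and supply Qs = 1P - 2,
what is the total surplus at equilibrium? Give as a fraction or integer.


Find equilibrium: 92 - 3P = 1P - 2
92 + 2 = 4P
P* = 94/4 = 47/2
Q* = 1*47/2 - 2 = 43/2
Inverse demand: P = 92/3 - Q/3, so P_max = 92/3
Inverse supply: P = 2 + Q/1, so P_min = 2
CS = (1/2) * 43/2 * (92/3 - 47/2) = 1849/24
PS = (1/2) * 43/2 * (47/2 - 2) = 1849/8
TS = CS + PS = 1849/24 + 1849/8 = 1849/6

1849/6


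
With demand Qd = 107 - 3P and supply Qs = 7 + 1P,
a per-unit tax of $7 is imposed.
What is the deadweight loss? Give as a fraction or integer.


Pre-tax equilibrium quantity: Q* = 32
Post-tax equilibrium quantity: Q_tax = 107/4
Reduction in quantity: Q* - Q_tax = 21/4
DWL = (1/2) * tax * (Q* - Q_tax)
DWL = (1/2) * 7 * 21/4 = 147/8

147/8


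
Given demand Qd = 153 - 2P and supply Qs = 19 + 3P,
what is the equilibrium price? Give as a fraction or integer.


At equilibrium, Qd = Qs.
153 - 2P = 19 + 3P
153 - 19 = 2P + 3P
134 = 5P
P* = 134/5 = 134/5

134/5


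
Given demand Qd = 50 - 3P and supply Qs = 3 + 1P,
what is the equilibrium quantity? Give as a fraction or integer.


First find equilibrium price:
50 - 3P = 3 + 1P
P* = 47/4 = 47/4
Then substitute into demand:
Q* = 50 - 3 * 47/4 = 59/4

59/4


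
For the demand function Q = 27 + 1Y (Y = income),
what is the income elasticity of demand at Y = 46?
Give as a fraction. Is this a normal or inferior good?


dQ/dY = 1
At Y = 46: Q = 27 + 1*46 = 73
Ey = (dQ/dY)(Y/Q) = 1 * 46 / 73 = 46/73
Since Ey > 0, this is a normal good.

46/73 (normal good)


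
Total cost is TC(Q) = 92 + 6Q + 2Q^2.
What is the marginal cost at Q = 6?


MC = dTC/dQ = 6 + 2*2*Q
At Q = 6:
MC = 6 + 4*6
MC = 6 + 24 = 30

30


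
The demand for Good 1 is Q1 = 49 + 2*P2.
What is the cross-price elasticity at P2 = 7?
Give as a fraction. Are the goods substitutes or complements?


dQ1/dP2 = 2
At P2 = 7: Q1 = 49 + 2*7 = 63
Exy = (dQ1/dP2)(P2/Q1) = 2 * 7 / 63 = 2/9
Since Exy > 0, the goods are substitutes.

2/9 (substitutes)


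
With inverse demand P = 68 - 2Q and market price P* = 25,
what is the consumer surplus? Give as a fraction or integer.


Maximum willingness to pay (at Q=0): P_max = 68
Quantity demanded at P* = 25:
Q* = (68 - 25)/2 = 43/2
CS = (1/2) * Q* * (P_max - P*)
CS = (1/2) * 43/2 * (68 - 25)
CS = (1/2) * 43/2 * 43 = 1849/4

1849/4


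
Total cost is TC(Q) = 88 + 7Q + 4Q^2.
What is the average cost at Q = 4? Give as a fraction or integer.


TC(4) = 88 + 7*4 + 4*4^2
TC(4) = 88 + 28 + 64 = 180
AC = TC/Q = 180/4 = 45

45


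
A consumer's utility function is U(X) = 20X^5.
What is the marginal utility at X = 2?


MU = dU/dX = 20*5*X^(5-1)
MU = 100*X^4
At X = 2:
MU = 100 * 2^4
MU = 100 * 16 = 1600

1600


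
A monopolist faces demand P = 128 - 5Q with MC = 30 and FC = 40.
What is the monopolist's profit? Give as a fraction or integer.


MR = MC: 128 - 10Q = 30
Q* = 49/5
P* = 128 - 5*49/5 = 79
Profit = (P* - MC)*Q* - FC
= (79 - 30)*49/5 - 40
= 49*49/5 - 40
= 2401/5 - 40 = 2201/5

2201/5


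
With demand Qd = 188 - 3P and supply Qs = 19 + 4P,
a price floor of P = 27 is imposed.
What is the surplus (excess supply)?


At P = 27:
Qd = 188 - 3*27 = 107
Qs = 19 + 4*27 = 127
Surplus = Qs - Qd = 127 - 107 = 20

20


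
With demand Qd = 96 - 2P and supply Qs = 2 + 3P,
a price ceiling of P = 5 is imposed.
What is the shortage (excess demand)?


At P = 5:
Qd = 96 - 2*5 = 86
Qs = 2 + 3*5 = 17
Shortage = Qd - Qs = 86 - 17 = 69

69


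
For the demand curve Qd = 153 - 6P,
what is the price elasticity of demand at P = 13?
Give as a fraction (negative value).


dQ/dP = -6
At P = 13: Q = 153 - 6*13 = 75
E = (dQ/dP)(P/Q) = (-6)(13/75) = -26/25

-26/25


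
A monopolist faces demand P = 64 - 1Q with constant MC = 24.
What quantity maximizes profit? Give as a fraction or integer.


TR = P*Q = (64 - 1Q)Q = 64Q - 1Q^2
MR = dTR/dQ = 64 - 2Q
Set MR = MC:
64 - 2Q = 24
40 = 2Q
Q* = 40/2 = 20

20


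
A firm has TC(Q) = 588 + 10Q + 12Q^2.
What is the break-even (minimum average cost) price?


AC(Q) = 588/Q + 10 + 12Q
To minimize: dAC/dQ = -588/Q^2 + 12 = 0
Q^2 = 588/12 = 49
Q* = 7
Min AC = 588/7 + 10 + 12*7
Min AC = 84 + 10 + 84 = 178

178


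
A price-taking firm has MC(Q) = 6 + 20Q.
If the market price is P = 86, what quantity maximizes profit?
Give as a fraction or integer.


In perfect competition, profit is maximized where P = MC.
86 = 6 + 20Q
80 = 20Q
Q* = 80/20 = 4

4


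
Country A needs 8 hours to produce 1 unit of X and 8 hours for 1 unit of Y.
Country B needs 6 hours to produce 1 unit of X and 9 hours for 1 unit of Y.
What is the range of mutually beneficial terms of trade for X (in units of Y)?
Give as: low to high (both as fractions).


Opportunity cost of X for Country A = hours_X / hours_Y = 8/8 = 1 units of Y
Opportunity cost of X for Country B = hours_X / hours_Y = 6/9 = 2/3 units of Y
Terms of trade must be between the two opportunity costs.
Range: 2/3 to 1

2/3 to 1


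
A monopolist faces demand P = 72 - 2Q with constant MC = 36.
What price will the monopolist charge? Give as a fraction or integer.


MR = 72 - 4Q
Set MR = MC: 72 - 4Q = 36
Q* = 9
Substitute into demand:
P* = 72 - 2*9 = 54

54


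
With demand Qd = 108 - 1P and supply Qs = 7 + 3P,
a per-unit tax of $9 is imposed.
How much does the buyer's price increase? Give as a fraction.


With a per-unit tax, the buyer's price increase depends on relative slopes.
Supply slope: d = 3, Demand slope: b = 1
Buyer's price increase = d * tax / (b + d)
= 3 * 9 / (1 + 3)
= 27 / 4 = 27/4

27/4


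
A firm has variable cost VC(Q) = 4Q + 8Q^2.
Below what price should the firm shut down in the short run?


AVC(Q) = VC(Q)/Q = 4 + 8Q
AVC is increasing in Q, so minimum AVC is at Q -> 0+.
Min AVC = 4
The firm should shut down if P < 4.

4


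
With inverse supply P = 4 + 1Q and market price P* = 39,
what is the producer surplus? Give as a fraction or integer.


Minimum supply price (at Q=0): P_min = 4
Quantity supplied at P* = 39:
Q* = (39 - 4)/1 = 35
PS = (1/2) * Q* * (P* - P_min)
PS = (1/2) * 35 * (39 - 4)
PS = (1/2) * 35 * 35 = 1225/2

1225/2


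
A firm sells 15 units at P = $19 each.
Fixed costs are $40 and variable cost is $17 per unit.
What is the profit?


Total Revenue = P * Q = 19 * 15 = $285
Total Cost = FC + VC*Q = 40 + 17*15 = $295
Profit = TR - TC = 285 - 295 = $-10

$-10


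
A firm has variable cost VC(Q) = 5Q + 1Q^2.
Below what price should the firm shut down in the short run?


AVC(Q) = VC(Q)/Q = 5 + 1Q
AVC is increasing in Q, so minimum AVC is at Q -> 0+.
Min AVC = 5
The firm should shut down if P < 5.

5


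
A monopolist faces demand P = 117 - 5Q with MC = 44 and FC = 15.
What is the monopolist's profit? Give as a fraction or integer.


MR = MC: 117 - 10Q = 44
Q* = 73/10
P* = 117 - 5*73/10 = 161/2
Profit = (P* - MC)*Q* - FC
= (161/2 - 44)*73/10 - 15
= 73/2*73/10 - 15
= 5329/20 - 15 = 5029/20

5029/20


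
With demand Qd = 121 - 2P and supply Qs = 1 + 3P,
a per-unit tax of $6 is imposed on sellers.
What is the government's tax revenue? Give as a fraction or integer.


With tax on sellers, new supply: Qs' = 1 + 3(P - 6)
= 3P - 17
New equilibrium quantity:
Q_new = 329/5
Tax revenue = tax * Q_new = 6 * 329/5 = 1974/5

1974/5


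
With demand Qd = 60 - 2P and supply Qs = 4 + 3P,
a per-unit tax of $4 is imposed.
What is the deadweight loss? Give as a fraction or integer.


Pre-tax equilibrium quantity: Q* = 188/5
Post-tax equilibrium quantity: Q_tax = 164/5
Reduction in quantity: Q* - Q_tax = 24/5
DWL = (1/2) * tax * (Q* - Q_tax)
DWL = (1/2) * 4 * 24/5 = 48/5

48/5


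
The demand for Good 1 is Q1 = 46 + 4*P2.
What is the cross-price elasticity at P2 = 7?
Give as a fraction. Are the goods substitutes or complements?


dQ1/dP2 = 4
At P2 = 7: Q1 = 46 + 4*7 = 74
Exy = (dQ1/dP2)(P2/Q1) = 4 * 7 / 74 = 14/37
Since Exy > 0, the goods are substitutes.

14/37 (substitutes)


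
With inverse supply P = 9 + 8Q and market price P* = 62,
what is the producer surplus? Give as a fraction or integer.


Minimum supply price (at Q=0): P_min = 9
Quantity supplied at P* = 62:
Q* = (62 - 9)/8 = 53/8
PS = (1/2) * Q* * (P* - P_min)
PS = (1/2) * 53/8 * (62 - 9)
PS = (1/2) * 53/8 * 53 = 2809/16

2809/16


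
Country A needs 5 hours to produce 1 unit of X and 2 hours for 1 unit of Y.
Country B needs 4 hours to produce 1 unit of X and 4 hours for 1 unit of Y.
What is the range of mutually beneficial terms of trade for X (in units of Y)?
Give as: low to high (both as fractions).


Opportunity cost of X for Country A = hours_X / hours_Y = 5/2 = 5/2 units of Y
Opportunity cost of X for Country B = hours_X / hours_Y = 4/4 = 1 units of Y
Terms of trade must be between the two opportunity costs.
Range: 1 to 5/2

1 to 5/2


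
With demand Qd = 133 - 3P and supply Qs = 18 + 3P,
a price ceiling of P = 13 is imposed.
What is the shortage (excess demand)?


At P = 13:
Qd = 133 - 3*13 = 94
Qs = 18 + 3*13 = 57
Shortage = Qd - Qs = 94 - 57 = 37

37


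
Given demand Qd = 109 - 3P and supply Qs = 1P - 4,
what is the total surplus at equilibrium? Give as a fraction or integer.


Find equilibrium: 109 - 3P = 1P - 4
109 + 4 = 4P
P* = 113/4 = 113/4
Q* = 1*113/4 - 4 = 97/4
Inverse demand: P = 109/3 - Q/3, so P_max = 109/3
Inverse supply: P = 4 + Q/1, so P_min = 4
CS = (1/2) * 97/4 * (109/3 - 113/4) = 9409/96
PS = (1/2) * 97/4 * (113/4 - 4) = 9409/32
TS = CS + PS = 9409/96 + 9409/32 = 9409/24

9409/24


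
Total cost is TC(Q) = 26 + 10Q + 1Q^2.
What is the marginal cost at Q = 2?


MC = dTC/dQ = 10 + 2*1*Q
At Q = 2:
MC = 10 + 2*2
MC = 10 + 4 = 14

14


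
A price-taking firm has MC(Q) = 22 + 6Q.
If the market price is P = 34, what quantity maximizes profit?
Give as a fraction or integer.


In perfect competition, profit is maximized where P = MC.
34 = 22 + 6Q
12 = 6Q
Q* = 12/6 = 2

2


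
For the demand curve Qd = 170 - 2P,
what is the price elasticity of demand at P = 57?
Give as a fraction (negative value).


dQ/dP = -2
At P = 57: Q = 170 - 2*57 = 56
E = (dQ/dP)(P/Q) = (-2)(57/56) = -57/28

-57/28


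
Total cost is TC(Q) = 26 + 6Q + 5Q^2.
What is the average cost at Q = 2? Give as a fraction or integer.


TC(2) = 26 + 6*2 + 5*2^2
TC(2) = 26 + 12 + 20 = 58
AC = TC/Q = 58/2 = 29

29


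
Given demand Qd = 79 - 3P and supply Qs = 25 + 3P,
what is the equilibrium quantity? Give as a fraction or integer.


First find equilibrium price:
79 - 3P = 25 + 3P
P* = 54/6 = 9
Then substitute into demand:
Q* = 79 - 3 * 9 = 52

52


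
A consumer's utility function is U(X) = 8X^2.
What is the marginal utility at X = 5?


MU = dU/dX = 8*2*X^(2-1)
MU = 16*X^1
At X = 5:
MU = 16 * 5^1
MU = 16 * 5 = 80

80


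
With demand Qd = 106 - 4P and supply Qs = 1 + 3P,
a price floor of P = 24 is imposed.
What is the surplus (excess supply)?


At P = 24:
Qd = 106 - 4*24 = 10
Qs = 1 + 3*24 = 73
Surplus = Qs - Qd = 73 - 10 = 63

63


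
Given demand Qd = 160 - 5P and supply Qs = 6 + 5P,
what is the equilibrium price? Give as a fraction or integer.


At equilibrium, Qd = Qs.
160 - 5P = 6 + 5P
160 - 6 = 5P + 5P
154 = 10P
P* = 154/10 = 77/5

77/5


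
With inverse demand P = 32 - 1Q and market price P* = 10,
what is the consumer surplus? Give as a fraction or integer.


Maximum willingness to pay (at Q=0): P_max = 32
Quantity demanded at P* = 10:
Q* = (32 - 10)/1 = 22
CS = (1/2) * Q* * (P_max - P*)
CS = (1/2) * 22 * (32 - 10)
CS = (1/2) * 22 * 22 = 242

242


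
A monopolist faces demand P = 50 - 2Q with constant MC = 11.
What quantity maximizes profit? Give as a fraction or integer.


TR = P*Q = (50 - 2Q)Q = 50Q - 2Q^2
MR = dTR/dQ = 50 - 4Q
Set MR = MC:
50 - 4Q = 11
39 = 4Q
Q* = 39/4 = 39/4

39/4
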